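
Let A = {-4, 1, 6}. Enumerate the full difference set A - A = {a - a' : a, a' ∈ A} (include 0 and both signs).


A - A = {a - a' : a, a' ∈ A}.
Compute a - a' for each ordered pair (a, a'):
a = -4: -4--4=0, -4-1=-5, -4-6=-10
a = 1: 1--4=5, 1-1=0, 1-6=-5
a = 6: 6--4=10, 6-1=5, 6-6=0
Collecting distinct values (and noting 0 appears from a-a):
A - A = {-10, -5, 0, 5, 10}
|A - A| = 5

A - A = {-10, -5, 0, 5, 10}


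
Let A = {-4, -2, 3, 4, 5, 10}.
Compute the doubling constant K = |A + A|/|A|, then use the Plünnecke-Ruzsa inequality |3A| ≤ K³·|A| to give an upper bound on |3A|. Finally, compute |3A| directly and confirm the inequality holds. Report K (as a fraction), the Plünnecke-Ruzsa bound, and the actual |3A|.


|A| = 6.
Step 1: Compute A + A by enumerating all 36 pairs.
A + A = {-8, -6, -4, -1, 0, 1, 2, 3, 6, 7, 8, 9, 10, 13, 14, 15, 20}, so |A + A| = 17.
Step 2: Doubling constant K = |A + A|/|A| = 17/6 = 17/6 ≈ 2.8333.
Step 3: Plünnecke-Ruzsa gives |3A| ≤ K³·|A| = (2.8333)³ · 6 ≈ 136.4722.
Step 4: Compute 3A = A + A + A directly by enumerating all triples (a,b,c) ∈ A³; |3A| = 34.
Step 5: Check 34 ≤ 136.4722? Yes ✓.

K = 17/6, Plünnecke-Ruzsa bound K³|A| ≈ 136.4722, |3A| = 34, inequality holds.


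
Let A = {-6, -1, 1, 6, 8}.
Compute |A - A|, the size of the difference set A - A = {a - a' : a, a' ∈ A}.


A - A = {a - a' : a, a' ∈ A}; |A| = 5.
Bounds: 2|A|-1 ≤ |A - A| ≤ |A|² - |A| + 1, i.e. 9 ≤ |A - A| ≤ 21.
Note: 0 ∈ A - A always (from a - a). The set is symmetric: if d ∈ A - A then -d ∈ A - A.
Enumerate nonzero differences d = a - a' with a > a' (then include -d):
Positive differences: {2, 5, 7, 9, 12, 14}
Full difference set: {0} ∪ (positive diffs) ∪ (negative diffs).
|A - A| = 1 + 2·6 = 13 (matches direct enumeration: 13).

|A - A| = 13


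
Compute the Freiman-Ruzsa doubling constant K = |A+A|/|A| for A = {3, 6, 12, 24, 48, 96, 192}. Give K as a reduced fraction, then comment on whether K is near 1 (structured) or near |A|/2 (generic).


|A| = 7.
Compute A + A by enumerating all 49 pairs.
A + A = {6, 9, 12, 15, 18, 24, 27, 30, 36, 48, 51, 54, 60, 72, 96, 99, 102, 108, 120, 144, 192, 195, 198, 204, 216, 240, 288, 384}, so |A + A| = 28.
K = |A + A| / |A| = 28/7 = 4/1 ≈ 4.0000.
Reference: AP of size 7 gives K = 13/7 ≈ 1.8571; a fully generic set of size 7 gives K ≈ 4.0000.

|A| = 7, |A + A| = 28, K = 28/7 = 4/1.


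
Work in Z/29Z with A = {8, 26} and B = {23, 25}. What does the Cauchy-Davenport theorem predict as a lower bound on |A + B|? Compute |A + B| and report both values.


Cauchy-Davenport: |A + B| ≥ min(p, |A| + |B| - 1) for A, B nonempty in Z/pZ.
|A| = 2, |B| = 2, p = 29.
CD lower bound = min(29, 2 + 2 - 1) = min(29, 3) = 3.
Compute A + B mod 29 directly:
a = 8: 8+23=2, 8+25=4
a = 26: 26+23=20, 26+25=22
A + B = {2, 4, 20, 22}, so |A + B| = 4.
Verify: 4 ≥ 3? Yes ✓.

CD lower bound = 3, actual |A + B| = 4.


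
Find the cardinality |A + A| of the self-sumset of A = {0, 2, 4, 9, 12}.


A + A = {a + a' : a, a' ∈ A}; |A| = 5.
General bounds: 2|A| - 1 ≤ |A + A| ≤ |A|(|A|+1)/2, i.e. 9 ≤ |A + A| ≤ 15.
Lower bound 2|A|-1 is attained iff A is an arithmetic progression.
Enumerate sums a + a' for a ≤ a' (symmetric, so this suffices):
a = 0: 0+0=0, 0+2=2, 0+4=4, 0+9=9, 0+12=12
a = 2: 2+2=4, 2+4=6, 2+9=11, 2+12=14
a = 4: 4+4=8, 4+9=13, 4+12=16
a = 9: 9+9=18, 9+12=21
a = 12: 12+12=24
Distinct sums: {0, 2, 4, 6, 8, 9, 11, 12, 13, 14, 16, 18, 21, 24}
|A + A| = 14

|A + A| = 14


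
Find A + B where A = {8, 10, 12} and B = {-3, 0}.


A + B = {a + b : a ∈ A, b ∈ B}.
Enumerate all |A|·|B| = 3·2 = 6 pairs (a, b) and collect distinct sums.
a = 8: 8+-3=5, 8+0=8
a = 10: 10+-3=7, 10+0=10
a = 12: 12+-3=9, 12+0=12
Collecting distinct sums: A + B = {5, 7, 8, 9, 10, 12}
|A + B| = 6

A + B = {5, 7, 8, 9, 10, 12}


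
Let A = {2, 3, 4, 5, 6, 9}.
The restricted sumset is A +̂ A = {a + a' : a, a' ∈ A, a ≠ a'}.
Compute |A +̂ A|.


Restricted sumset: A +̂ A = {a + a' : a ∈ A, a' ∈ A, a ≠ a'}.
Equivalently, take A + A and drop any sum 2a that is achievable ONLY as a + a for a ∈ A (i.e. sums representable only with equal summands).
Enumerate pairs (a, a') with a < a' (symmetric, so each unordered pair gives one sum; this covers all a ≠ a'):
  2 + 3 = 5
  2 + 4 = 6
  2 + 5 = 7
  2 + 6 = 8
  2 + 9 = 11
  3 + 4 = 7
  3 + 5 = 8
  3 + 6 = 9
  3 + 9 = 12
  4 + 5 = 9
  4 + 6 = 10
  4 + 9 = 13
  5 + 6 = 11
  5 + 9 = 14
  6 + 9 = 15
Collected distinct sums: {5, 6, 7, 8, 9, 10, 11, 12, 13, 14, 15}
|A +̂ A| = 11
(Reference bound: |A +̂ A| ≥ 2|A| - 3 for |A| ≥ 2, with |A| = 6 giving ≥ 9.)

|A +̂ A| = 11


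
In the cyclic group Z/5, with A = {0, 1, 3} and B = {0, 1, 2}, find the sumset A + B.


Work in Z/5Z: reduce every sum a + b modulo 5.
Enumerate all 9 pairs:
a = 0: 0+0=0, 0+1=1, 0+2=2
a = 1: 1+0=1, 1+1=2, 1+2=3
a = 3: 3+0=3, 3+1=4, 3+2=0
Distinct residues collected: {0, 1, 2, 3, 4}
|A + B| = 5 (out of 5 total residues).

A + B = {0, 1, 2, 3, 4}


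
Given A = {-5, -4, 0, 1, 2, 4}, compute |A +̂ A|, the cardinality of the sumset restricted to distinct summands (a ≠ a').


Restricted sumset: A +̂ A = {a + a' : a ∈ A, a' ∈ A, a ≠ a'}.
Equivalently, take A + A and drop any sum 2a that is achievable ONLY as a + a for a ∈ A (i.e. sums representable only with equal summands).
Enumerate pairs (a, a') with a < a' (symmetric, so each unordered pair gives one sum; this covers all a ≠ a'):
  -5 + -4 = -9
  -5 + 0 = -5
  -5 + 1 = -4
  -5 + 2 = -3
  -5 + 4 = -1
  -4 + 0 = -4
  -4 + 1 = -3
  -4 + 2 = -2
  -4 + 4 = 0
  0 + 1 = 1
  0 + 2 = 2
  0 + 4 = 4
  1 + 2 = 3
  1 + 4 = 5
  2 + 4 = 6
Collected distinct sums: {-9, -5, -4, -3, -2, -1, 0, 1, 2, 3, 4, 5, 6}
|A +̂ A| = 13
(Reference bound: |A +̂ A| ≥ 2|A| - 3 for |A| ≥ 2, with |A| = 6 giving ≥ 9.)

|A +̂ A| = 13


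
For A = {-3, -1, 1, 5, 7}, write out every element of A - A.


A - A = {a - a' : a, a' ∈ A}.
Compute a - a' for each ordered pair (a, a'):
a = -3: -3--3=0, -3--1=-2, -3-1=-4, -3-5=-8, -3-7=-10
a = -1: -1--3=2, -1--1=0, -1-1=-2, -1-5=-6, -1-7=-8
a = 1: 1--3=4, 1--1=2, 1-1=0, 1-5=-4, 1-7=-6
a = 5: 5--3=8, 5--1=6, 5-1=4, 5-5=0, 5-7=-2
a = 7: 7--3=10, 7--1=8, 7-1=6, 7-5=2, 7-7=0
Collecting distinct values (and noting 0 appears from a-a):
A - A = {-10, -8, -6, -4, -2, 0, 2, 4, 6, 8, 10}
|A - A| = 11

A - A = {-10, -8, -6, -4, -2, 0, 2, 4, 6, 8, 10}


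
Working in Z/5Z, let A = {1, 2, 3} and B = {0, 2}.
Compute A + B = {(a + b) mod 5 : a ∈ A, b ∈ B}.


Work in Z/5Z: reduce every sum a + b modulo 5.
Enumerate all 6 pairs:
a = 1: 1+0=1, 1+2=3
a = 2: 2+0=2, 2+2=4
a = 3: 3+0=3, 3+2=0
Distinct residues collected: {0, 1, 2, 3, 4}
|A + B| = 5 (out of 5 total residues).

A + B = {0, 1, 2, 3, 4}


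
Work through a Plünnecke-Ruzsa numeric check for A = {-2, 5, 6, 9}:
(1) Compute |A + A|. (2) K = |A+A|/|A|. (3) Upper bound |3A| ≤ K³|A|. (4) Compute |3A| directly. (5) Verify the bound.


|A| = 4.
Step 1: Compute A + A by enumerating all 16 pairs.
A + A = {-4, 3, 4, 7, 10, 11, 12, 14, 15, 18}, so |A + A| = 10.
Step 2: Doubling constant K = |A + A|/|A| = 10/4 = 10/4 ≈ 2.5000.
Step 3: Plünnecke-Ruzsa gives |3A| ≤ K³·|A| = (2.5000)³ · 4 ≈ 62.5000.
Step 4: Compute 3A = A + A + A directly by enumerating all triples (a,b,c) ∈ A³; |3A| = 19.
Step 5: Check 19 ≤ 62.5000? Yes ✓.

K = 10/4, Plünnecke-Ruzsa bound K³|A| ≈ 62.5000, |3A| = 19, inequality holds.


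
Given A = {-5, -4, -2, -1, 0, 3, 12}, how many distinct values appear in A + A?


A + A = {a + a' : a, a' ∈ A}; |A| = 7.
General bounds: 2|A| - 1 ≤ |A + A| ≤ |A|(|A|+1)/2, i.e. 13 ≤ |A + A| ≤ 28.
Lower bound 2|A|-1 is attained iff A is an arithmetic progression.
Enumerate sums a + a' for a ≤ a' (symmetric, so this suffices):
a = -5: -5+-5=-10, -5+-4=-9, -5+-2=-7, -5+-1=-6, -5+0=-5, -5+3=-2, -5+12=7
a = -4: -4+-4=-8, -4+-2=-6, -4+-1=-5, -4+0=-4, -4+3=-1, -4+12=8
a = -2: -2+-2=-4, -2+-1=-3, -2+0=-2, -2+3=1, -2+12=10
a = -1: -1+-1=-2, -1+0=-1, -1+3=2, -1+12=11
a = 0: 0+0=0, 0+3=3, 0+12=12
a = 3: 3+3=6, 3+12=15
a = 12: 12+12=24
Distinct sums: {-10, -9, -8, -7, -6, -5, -4, -3, -2, -1, 0, 1, 2, 3, 6, 7, 8, 10, 11, 12, 15, 24}
|A + A| = 22

|A + A| = 22


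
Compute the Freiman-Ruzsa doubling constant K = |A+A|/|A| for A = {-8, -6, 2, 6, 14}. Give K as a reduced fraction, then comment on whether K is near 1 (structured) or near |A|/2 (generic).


|A| = 5.
Compute A + A by enumerating all 25 pairs.
A + A = {-16, -14, -12, -6, -4, -2, 0, 4, 6, 8, 12, 16, 20, 28}, so |A + A| = 14.
K = |A + A| / |A| = 14/5 (already in lowest terms) ≈ 2.8000.
Reference: AP of size 5 gives K = 9/5 ≈ 1.8000; a fully generic set of size 5 gives K ≈ 3.0000.

|A| = 5, |A + A| = 14, K = 14/5.


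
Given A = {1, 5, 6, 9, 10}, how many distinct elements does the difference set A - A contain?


A - A = {a - a' : a, a' ∈ A}; |A| = 5.
Bounds: 2|A|-1 ≤ |A - A| ≤ |A|² - |A| + 1, i.e. 9 ≤ |A - A| ≤ 21.
Note: 0 ∈ A - A always (from a - a). The set is symmetric: if d ∈ A - A then -d ∈ A - A.
Enumerate nonzero differences d = a - a' with a > a' (then include -d):
Positive differences: {1, 3, 4, 5, 8, 9}
Full difference set: {0} ∪ (positive diffs) ∪ (negative diffs).
|A - A| = 1 + 2·6 = 13 (matches direct enumeration: 13).

|A - A| = 13


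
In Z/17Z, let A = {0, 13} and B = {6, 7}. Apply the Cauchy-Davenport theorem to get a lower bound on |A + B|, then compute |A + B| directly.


Cauchy-Davenport: |A + B| ≥ min(p, |A| + |B| - 1) for A, B nonempty in Z/pZ.
|A| = 2, |B| = 2, p = 17.
CD lower bound = min(17, 2 + 2 - 1) = min(17, 3) = 3.
Compute A + B mod 17 directly:
a = 0: 0+6=6, 0+7=7
a = 13: 13+6=2, 13+7=3
A + B = {2, 3, 6, 7}, so |A + B| = 4.
Verify: 4 ≥ 3? Yes ✓.

CD lower bound = 3, actual |A + B| = 4.


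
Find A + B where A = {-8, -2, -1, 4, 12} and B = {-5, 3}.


A + B = {a + b : a ∈ A, b ∈ B}.
Enumerate all |A|·|B| = 5·2 = 10 pairs (a, b) and collect distinct sums.
a = -8: -8+-5=-13, -8+3=-5
a = -2: -2+-5=-7, -2+3=1
a = -1: -1+-5=-6, -1+3=2
a = 4: 4+-5=-1, 4+3=7
a = 12: 12+-5=7, 12+3=15
Collecting distinct sums: A + B = {-13, -7, -6, -5, -1, 1, 2, 7, 15}
|A + B| = 9

A + B = {-13, -7, -6, -5, -1, 1, 2, 7, 15}


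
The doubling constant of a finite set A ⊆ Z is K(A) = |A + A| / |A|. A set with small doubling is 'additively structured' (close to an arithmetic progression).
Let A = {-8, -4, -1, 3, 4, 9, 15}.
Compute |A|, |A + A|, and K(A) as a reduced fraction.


|A| = 7.
Compute A + A by enumerating all 49 pairs.
A + A = {-16, -12, -9, -8, -5, -4, -2, -1, 0, 1, 2, 3, 5, 6, 7, 8, 11, 12, 13, 14, 18, 19, 24, 30}, so |A + A| = 24.
K = |A + A| / |A| = 24/7 (already in lowest terms) ≈ 3.4286.
Reference: AP of size 7 gives K = 13/7 ≈ 1.8571; a fully generic set of size 7 gives K ≈ 4.0000.

|A| = 7, |A + A| = 24, K = 24/7.


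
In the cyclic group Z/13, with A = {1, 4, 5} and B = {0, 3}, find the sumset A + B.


Work in Z/13Z: reduce every sum a + b modulo 13.
Enumerate all 6 pairs:
a = 1: 1+0=1, 1+3=4
a = 4: 4+0=4, 4+3=7
a = 5: 5+0=5, 5+3=8
Distinct residues collected: {1, 4, 5, 7, 8}
|A + B| = 5 (out of 13 total residues).

A + B = {1, 4, 5, 7, 8}


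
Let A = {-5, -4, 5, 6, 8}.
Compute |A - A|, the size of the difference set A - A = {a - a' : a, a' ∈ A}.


A - A = {a - a' : a, a' ∈ A}; |A| = 5.
Bounds: 2|A|-1 ≤ |A - A| ≤ |A|² - |A| + 1, i.e. 9 ≤ |A - A| ≤ 21.
Note: 0 ∈ A - A always (from a - a). The set is symmetric: if d ∈ A - A then -d ∈ A - A.
Enumerate nonzero differences d = a - a' with a > a' (then include -d):
Positive differences: {1, 2, 3, 9, 10, 11, 12, 13}
Full difference set: {0} ∪ (positive diffs) ∪ (negative diffs).
|A - A| = 1 + 2·8 = 17 (matches direct enumeration: 17).

|A - A| = 17


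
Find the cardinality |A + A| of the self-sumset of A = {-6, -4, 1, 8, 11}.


A + A = {a + a' : a, a' ∈ A}; |A| = 5.
General bounds: 2|A| - 1 ≤ |A + A| ≤ |A|(|A|+1)/2, i.e. 9 ≤ |A + A| ≤ 15.
Lower bound 2|A|-1 is attained iff A is an arithmetic progression.
Enumerate sums a + a' for a ≤ a' (symmetric, so this suffices):
a = -6: -6+-6=-12, -6+-4=-10, -6+1=-5, -6+8=2, -6+11=5
a = -4: -4+-4=-8, -4+1=-3, -4+8=4, -4+11=7
a = 1: 1+1=2, 1+8=9, 1+11=12
a = 8: 8+8=16, 8+11=19
a = 11: 11+11=22
Distinct sums: {-12, -10, -8, -5, -3, 2, 4, 5, 7, 9, 12, 16, 19, 22}
|A + A| = 14

|A + A| = 14


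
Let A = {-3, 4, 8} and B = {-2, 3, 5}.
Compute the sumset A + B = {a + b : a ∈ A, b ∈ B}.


A + B = {a + b : a ∈ A, b ∈ B}.
Enumerate all |A|·|B| = 3·3 = 9 pairs (a, b) and collect distinct sums.
a = -3: -3+-2=-5, -3+3=0, -3+5=2
a = 4: 4+-2=2, 4+3=7, 4+5=9
a = 8: 8+-2=6, 8+3=11, 8+5=13
Collecting distinct sums: A + B = {-5, 0, 2, 6, 7, 9, 11, 13}
|A + B| = 8

A + B = {-5, 0, 2, 6, 7, 9, 11, 13}


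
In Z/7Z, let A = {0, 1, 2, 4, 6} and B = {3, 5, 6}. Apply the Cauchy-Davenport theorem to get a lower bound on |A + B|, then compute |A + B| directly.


Cauchy-Davenport: |A + B| ≥ min(p, |A| + |B| - 1) for A, B nonempty in Z/pZ.
|A| = 5, |B| = 3, p = 7.
CD lower bound = min(7, 5 + 3 - 1) = min(7, 7) = 7.
Compute A + B mod 7 directly:
a = 0: 0+3=3, 0+5=5, 0+6=6
a = 1: 1+3=4, 1+5=6, 1+6=0
a = 2: 2+3=5, 2+5=0, 2+6=1
a = 4: 4+3=0, 4+5=2, 4+6=3
a = 6: 6+3=2, 6+5=4, 6+6=5
A + B = {0, 1, 2, 3, 4, 5, 6}, so |A + B| = 7.
Verify: 7 ≥ 7? Yes ✓.

CD lower bound = 7, actual |A + B| = 7.


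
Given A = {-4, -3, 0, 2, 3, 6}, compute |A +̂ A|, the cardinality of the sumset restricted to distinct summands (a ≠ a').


Restricted sumset: A +̂ A = {a + a' : a ∈ A, a' ∈ A, a ≠ a'}.
Equivalently, take A + A and drop any sum 2a that is achievable ONLY as a + a for a ∈ A (i.e. sums representable only with equal summands).
Enumerate pairs (a, a') with a < a' (symmetric, so each unordered pair gives one sum; this covers all a ≠ a'):
  -4 + -3 = -7
  -4 + 0 = -4
  -4 + 2 = -2
  -4 + 3 = -1
  -4 + 6 = 2
  -3 + 0 = -3
  -3 + 2 = -1
  -3 + 3 = 0
  -3 + 6 = 3
  0 + 2 = 2
  0 + 3 = 3
  0 + 6 = 6
  2 + 3 = 5
  2 + 6 = 8
  3 + 6 = 9
Collected distinct sums: {-7, -4, -3, -2, -1, 0, 2, 3, 5, 6, 8, 9}
|A +̂ A| = 12
(Reference bound: |A +̂ A| ≥ 2|A| - 3 for |A| ≥ 2, with |A| = 6 giving ≥ 9.)

|A +̂ A| = 12


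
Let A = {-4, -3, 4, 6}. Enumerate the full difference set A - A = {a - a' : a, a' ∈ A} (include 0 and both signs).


A - A = {a - a' : a, a' ∈ A}.
Compute a - a' for each ordered pair (a, a'):
a = -4: -4--4=0, -4--3=-1, -4-4=-8, -4-6=-10
a = -3: -3--4=1, -3--3=0, -3-4=-7, -3-6=-9
a = 4: 4--4=8, 4--3=7, 4-4=0, 4-6=-2
a = 6: 6--4=10, 6--3=9, 6-4=2, 6-6=0
Collecting distinct values (and noting 0 appears from a-a):
A - A = {-10, -9, -8, -7, -2, -1, 0, 1, 2, 7, 8, 9, 10}
|A - A| = 13

A - A = {-10, -9, -8, -7, -2, -1, 0, 1, 2, 7, 8, 9, 10}


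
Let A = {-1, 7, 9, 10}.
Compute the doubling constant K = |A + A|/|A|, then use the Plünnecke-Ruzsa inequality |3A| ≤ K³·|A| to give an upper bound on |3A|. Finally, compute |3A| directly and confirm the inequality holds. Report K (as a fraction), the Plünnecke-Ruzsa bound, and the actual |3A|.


|A| = 4.
Step 1: Compute A + A by enumerating all 16 pairs.
A + A = {-2, 6, 8, 9, 14, 16, 17, 18, 19, 20}, so |A + A| = 10.
Step 2: Doubling constant K = |A + A|/|A| = 10/4 = 10/4 ≈ 2.5000.
Step 3: Plünnecke-Ruzsa gives |3A| ≤ K³·|A| = (2.5000)³ · 4 ≈ 62.5000.
Step 4: Compute 3A = A + A + A directly by enumerating all triples (a,b,c) ∈ A³; |3A| = 19.
Step 5: Check 19 ≤ 62.5000? Yes ✓.

K = 10/4, Plünnecke-Ruzsa bound K³|A| ≈ 62.5000, |3A| = 19, inequality holds.


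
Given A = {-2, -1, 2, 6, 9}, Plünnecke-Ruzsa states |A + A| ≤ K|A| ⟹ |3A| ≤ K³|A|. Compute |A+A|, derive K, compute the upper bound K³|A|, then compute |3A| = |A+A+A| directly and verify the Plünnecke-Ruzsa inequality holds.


|A| = 5.
Step 1: Compute A + A by enumerating all 25 pairs.
A + A = {-4, -3, -2, 0, 1, 4, 5, 7, 8, 11, 12, 15, 18}, so |A + A| = 13.
Step 2: Doubling constant K = |A + A|/|A| = 13/5 = 13/5 ≈ 2.6000.
Step 3: Plünnecke-Ruzsa gives |3A| ≤ K³·|A| = (2.6000)³ · 5 ≈ 87.8800.
Step 4: Compute 3A = A + A + A directly by enumerating all triples (a,b,c) ∈ A³; |3A| = 25.
Step 5: Check 25 ≤ 87.8800? Yes ✓.

K = 13/5, Plünnecke-Ruzsa bound K³|A| ≈ 87.8800, |3A| = 25, inequality holds.


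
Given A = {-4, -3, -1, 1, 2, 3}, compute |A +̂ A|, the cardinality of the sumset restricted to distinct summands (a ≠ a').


Restricted sumset: A +̂ A = {a + a' : a ∈ A, a' ∈ A, a ≠ a'}.
Equivalently, take A + A and drop any sum 2a that is achievable ONLY as a + a for a ∈ A (i.e. sums representable only with equal summands).
Enumerate pairs (a, a') with a < a' (symmetric, so each unordered pair gives one sum; this covers all a ≠ a'):
  -4 + -3 = -7
  -4 + -1 = -5
  -4 + 1 = -3
  -4 + 2 = -2
  -4 + 3 = -1
  -3 + -1 = -4
  -3 + 1 = -2
  -3 + 2 = -1
  -3 + 3 = 0
  -1 + 1 = 0
  -1 + 2 = 1
  -1 + 3 = 2
  1 + 2 = 3
  1 + 3 = 4
  2 + 3 = 5
Collected distinct sums: {-7, -5, -4, -3, -2, -1, 0, 1, 2, 3, 4, 5}
|A +̂ A| = 12
(Reference bound: |A +̂ A| ≥ 2|A| - 3 for |A| ≥ 2, with |A| = 6 giving ≥ 9.)

|A +̂ A| = 12


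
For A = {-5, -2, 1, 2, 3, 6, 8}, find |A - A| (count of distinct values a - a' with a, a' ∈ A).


A - A = {a - a' : a, a' ∈ A}; |A| = 7.
Bounds: 2|A|-1 ≤ |A - A| ≤ |A|² - |A| + 1, i.e. 13 ≤ |A - A| ≤ 43.
Note: 0 ∈ A - A always (from a - a). The set is symmetric: if d ∈ A - A then -d ∈ A - A.
Enumerate nonzero differences d = a - a' with a > a' (then include -d):
Positive differences: {1, 2, 3, 4, 5, 6, 7, 8, 10, 11, 13}
Full difference set: {0} ∪ (positive diffs) ∪ (negative diffs).
|A - A| = 1 + 2·11 = 23 (matches direct enumeration: 23).

|A - A| = 23


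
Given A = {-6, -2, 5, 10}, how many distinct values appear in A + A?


A + A = {a + a' : a, a' ∈ A}; |A| = 4.
General bounds: 2|A| - 1 ≤ |A + A| ≤ |A|(|A|+1)/2, i.e. 7 ≤ |A + A| ≤ 10.
Lower bound 2|A|-1 is attained iff A is an arithmetic progression.
Enumerate sums a + a' for a ≤ a' (symmetric, so this suffices):
a = -6: -6+-6=-12, -6+-2=-8, -6+5=-1, -6+10=4
a = -2: -2+-2=-4, -2+5=3, -2+10=8
a = 5: 5+5=10, 5+10=15
a = 10: 10+10=20
Distinct sums: {-12, -8, -4, -1, 3, 4, 8, 10, 15, 20}
|A + A| = 10

|A + A| = 10


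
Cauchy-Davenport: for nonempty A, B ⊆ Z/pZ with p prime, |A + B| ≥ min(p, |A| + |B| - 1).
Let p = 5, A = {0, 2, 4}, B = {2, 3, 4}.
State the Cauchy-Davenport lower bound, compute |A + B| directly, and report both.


Cauchy-Davenport: |A + B| ≥ min(p, |A| + |B| - 1) for A, B nonempty in Z/pZ.
|A| = 3, |B| = 3, p = 5.
CD lower bound = min(5, 3 + 3 - 1) = min(5, 5) = 5.
Compute A + B mod 5 directly:
a = 0: 0+2=2, 0+3=3, 0+4=4
a = 2: 2+2=4, 2+3=0, 2+4=1
a = 4: 4+2=1, 4+3=2, 4+4=3
A + B = {0, 1, 2, 3, 4}, so |A + B| = 5.
Verify: 5 ≥ 5? Yes ✓.

CD lower bound = 5, actual |A + B| = 5.


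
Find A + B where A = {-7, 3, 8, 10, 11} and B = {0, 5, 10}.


A + B = {a + b : a ∈ A, b ∈ B}.
Enumerate all |A|·|B| = 5·3 = 15 pairs (a, b) and collect distinct sums.
a = -7: -7+0=-7, -7+5=-2, -7+10=3
a = 3: 3+0=3, 3+5=8, 3+10=13
a = 8: 8+0=8, 8+5=13, 8+10=18
a = 10: 10+0=10, 10+5=15, 10+10=20
a = 11: 11+0=11, 11+5=16, 11+10=21
Collecting distinct sums: A + B = {-7, -2, 3, 8, 10, 11, 13, 15, 16, 18, 20, 21}
|A + B| = 12

A + B = {-7, -2, 3, 8, 10, 11, 13, 15, 16, 18, 20, 21}


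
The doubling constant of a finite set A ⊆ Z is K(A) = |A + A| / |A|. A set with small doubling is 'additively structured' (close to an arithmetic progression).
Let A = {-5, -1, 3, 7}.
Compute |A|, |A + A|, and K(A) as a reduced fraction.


|A| = 4.
Compute A + A by enumerating all 16 pairs.
A + A = {-10, -6, -2, 2, 6, 10, 14}, so |A + A| = 7.
K = |A + A| / |A| = 7/4 (already in lowest terms) ≈ 1.7500.
Reference: AP of size 4 gives K = 7/4 ≈ 1.7500; a fully generic set of size 4 gives K ≈ 2.5000.

|A| = 4, |A + A| = 7, K = 7/4.


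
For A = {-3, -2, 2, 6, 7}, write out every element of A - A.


A - A = {a - a' : a, a' ∈ A}.
Compute a - a' for each ordered pair (a, a'):
a = -3: -3--3=0, -3--2=-1, -3-2=-5, -3-6=-9, -3-7=-10
a = -2: -2--3=1, -2--2=0, -2-2=-4, -2-6=-8, -2-7=-9
a = 2: 2--3=5, 2--2=4, 2-2=0, 2-6=-4, 2-7=-5
a = 6: 6--3=9, 6--2=8, 6-2=4, 6-6=0, 6-7=-1
a = 7: 7--3=10, 7--2=9, 7-2=5, 7-6=1, 7-7=0
Collecting distinct values (and noting 0 appears from a-a):
A - A = {-10, -9, -8, -5, -4, -1, 0, 1, 4, 5, 8, 9, 10}
|A - A| = 13

A - A = {-10, -9, -8, -5, -4, -1, 0, 1, 4, 5, 8, 9, 10}


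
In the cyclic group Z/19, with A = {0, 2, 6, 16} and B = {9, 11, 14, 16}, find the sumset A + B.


Work in Z/19Z: reduce every sum a + b modulo 19.
Enumerate all 16 pairs:
a = 0: 0+9=9, 0+11=11, 0+14=14, 0+16=16
a = 2: 2+9=11, 2+11=13, 2+14=16, 2+16=18
a = 6: 6+9=15, 6+11=17, 6+14=1, 6+16=3
a = 16: 16+9=6, 16+11=8, 16+14=11, 16+16=13
Distinct residues collected: {1, 3, 6, 8, 9, 11, 13, 14, 15, 16, 17, 18}
|A + B| = 12 (out of 19 total residues).

A + B = {1, 3, 6, 8, 9, 11, 13, 14, 15, 16, 17, 18}


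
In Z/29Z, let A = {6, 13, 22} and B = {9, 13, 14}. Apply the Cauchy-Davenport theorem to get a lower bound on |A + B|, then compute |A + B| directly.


Cauchy-Davenport: |A + B| ≥ min(p, |A| + |B| - 1) for A, B nonempty in Z/pZ.
|A| = 3, |B| = 3, p = 29.
CD lower bound = min(29, 3 + 3 - 1) = min(29, 5) = 5.
Compute A + B mod 29 directly:
a = 6: 6+9=15, 6+13=19, 6+14=20
a = 13: 13+9=22, 13+13=26, 13+14=27
a = 22: 22+9=2, 22+13=6, 22+14=7
A + B = {2, 6, 7, 15, 19, 20, 22, 26, 27}, so |A + B| = 9.
Verify: 9 ≥ 5? Yes ✓.

CD lower bound = 5, actual |A + B| = 9.


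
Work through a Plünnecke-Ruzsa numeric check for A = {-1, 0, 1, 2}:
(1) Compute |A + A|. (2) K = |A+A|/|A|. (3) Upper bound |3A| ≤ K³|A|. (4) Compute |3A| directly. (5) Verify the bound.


|A| = 4.
Step 1: Compute A + A by enumerating all 16 pairs.
A + A = {-2, -1, 0, 1, 2, 3, 4}, so |A + A| = 7.
Step 2: Doubling constant K = |A + A|/|A| = 7/4 = 7/4 ≈ 1.7500.
Step 3: Plünnecke-Ruzsa gives |3A| ≤ K³·|A| = (1.7500)³ · 4 ≈ 21.4375.
Step 4: Compute 3A = A + A + A directly by enumerating all triples (a,b,c) ∈ A³; |3A| = 10.
Step 5: Check 10 ≤ 21.4375? Yes ✓.

K = 7/4, Plünnecke-Ruzsa bound K³|A| ≈ 21.4375, |3A| = 10, inequality holds.


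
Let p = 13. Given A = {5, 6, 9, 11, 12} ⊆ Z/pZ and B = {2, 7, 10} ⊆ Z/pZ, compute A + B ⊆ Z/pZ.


Work in Z/13Z: reduce every sum a + b modulo 13.
Enumerate all 15 pairs:
a = 5: 5+2=7, 5+7=12, 5+10=2
a = 6: 6+2=8, 6+7=0, 6+10=3
a = 9: 9+2=11, 9+7=3, 9+10=6
a = 11: 11+2=0, 11+7=5, 11+10=8
a = 12: 12+2=1, 12+7=6, 12+10=9
Distinct residues collected: {0, 1, 2, 3, 5, 6, 7, 8, 9, 11, 12}
|A + B| = 11 (out of 13 total residues).

A + B = {0, 1, 2, 3, 5, 6, 7, 8, 9, 11, 12}


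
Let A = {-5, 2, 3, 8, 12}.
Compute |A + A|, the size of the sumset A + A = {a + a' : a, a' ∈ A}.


A + A = {a + a' : a, a' ∈ A}; |A| = 5.
General bounds: 2|A| - 1 ≤ |A + A| ≤ |A|(|A|+1)/2, i.e. 9 ≤ |A + A| ≤ 15.
Lower bound 2|A|-1 is attained iff A is an arithmetic progression.
Enumerate sums a + a' for a ≤ a' (symmetric, so this suffices):
a = -5: -5+-5=-10, -5+2=-3, -5+3=-2, -5+8=3, -5+12=7
a = 2: 2+2=4, 2+3=5, 2+8=10, 2+12=14
a = 3: 3+3=6, 3+8=11, 3+12=15
a = 8: 8+8=16, 8+12=20
a = 12: 12+12=24
Distinct sums: {-10, -3, -2, 3, 4, 5, 6, 7, 10, 11, 14, 15, 16, 20, 24}
|A + A| = 15

|A + A| = 15


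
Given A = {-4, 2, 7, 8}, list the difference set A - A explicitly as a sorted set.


A - A = {a - a' : a, a' ∈ A}.
Compute a - a' for each ordered pair (a, a'):
a = -4: -4--4=0, -4-2=-6, -4-7=-11, -4-8=-12
a = 2: 2--4=6, 2-2=0, 2-7=-5, 2-8=-6
a = 7: 7--4=11, 7-2=5, 7-7=0, 7-8=-1
a = 8: 8--4=12, 8-2=6, 8-7=1, 8-8=0
Collecting distinct values (and noting 0 appears from a-a):
A - A = {-12, -11, -6, -5, -1, 0, 1, 5, 6, 11, 12}
|A - A| = 11

A - A = {-12, -11, -6, -5, -1, 0, 1, 5, 6, 11, 12}


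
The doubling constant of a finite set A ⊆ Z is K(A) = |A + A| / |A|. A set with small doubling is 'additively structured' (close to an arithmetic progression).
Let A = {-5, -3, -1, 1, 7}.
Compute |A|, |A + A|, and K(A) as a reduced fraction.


|A| = 5.
Compute A + A by enumerating all 25 pairs.
A + A = {-10, -8, -6, -4, -2, 0, 2, 4, 6, 8, 14}, so |A + A| = 11.
K = |A + A| / |A| = 11/5 (already in lowest terms) ≈ 2.2000.
Reference: AP of size 5 gives K = 9/5 ≈ 1.8000; a fully generic set of size 5 gives K ≈ 3.0000.

|A| = 5, |A + A| = 11, K = 11/5.


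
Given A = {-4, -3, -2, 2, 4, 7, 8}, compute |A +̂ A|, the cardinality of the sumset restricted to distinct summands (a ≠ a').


Restricted sumset: A +̂ A = {a + a' : a ∈ A, a' ∈ A, a ≠ a'}.
Equivalently, take A + A and drop any sum 2a that is achievable ONLY as a + a for a ∈ A (i.e. sums representable only with equal summands).
Enumerate pairs (a, a') with a < a' (symmetric, so each unordered pair gives one sum; this covers all a ≠ a'):
  -4 + -3 = -7
  -4 + -2 = -6
  -4 + 2 = -2
  -4 + 4 = 0
  -4 + 7 = 3
  -4 + 8 = 4
  -3 + -2 = -5
  -3 + 2 = -1
  -3 + 4 = 1
  -3 + 7 = 4
  -3 + 8 = 5
  -2 + 2 = 0
  -2 + 4 = 2
  -2 + 7 = 5
  -2 + 8 = 6
  2 + 4 = 6
  2 + 7 = 9
  2 + 8 = 10
  4 + 7 = 11
  4 + 8 = 12
  7 + 8 = 15
Collected distinct sums: {-7, -6, -5, -2, -1, 0, 1, 2, 3, 4, 5, 6, 9, 10, 11, 12, 15}
|A +̂ A| = 17
(Reference bound: |A +̂ A| ≥ 2|A| - 3 for |A| ≥ 2, with |A| = 7 giving ≥ 11.)

|A +̂ A| = 17


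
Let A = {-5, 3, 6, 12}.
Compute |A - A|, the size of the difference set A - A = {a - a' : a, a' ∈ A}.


A - A = {a - a' : a, a' ∈ A}; |A| = 4.
Bounds: 2|A|-1 ≤ |A - A| ≤ |A|² - |A| + 1, i.e. 7 ≤ |A - A| ≤ 13.
Note: 0 ∈ A - A always (from a - a). The set is symmetric: if d ∈ A - A then -d ∈ A - A.
Enumerate nonzero differences d = a - a' with a > a' (then include -d):
Positive differences: {3, 6, 8, 9, 11, 17}
Full difference set: {0} ∪ (positive diffs) ∪ (negative diffs).
|A - A| = 1 + 2·6 = 13 (matches direct enumeration: 13).

|A - A| = 13


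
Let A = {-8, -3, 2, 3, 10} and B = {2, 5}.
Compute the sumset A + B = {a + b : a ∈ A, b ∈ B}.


A + B = {a + b : a ∈ A, b ∈ B}.
Enumerate all |A|·|B| = 5·2 = 10 pairs (a, b) and collect distinct sums.
a = -8: -8+2=-6, -8+5=-3
a = -3: -3+2=-1, -3+5=2
a = 2: 2+2=4, 2+5=7
a = 3: 3+2=5, 3+5=8
a = 10: 10+2=12, 10+5=15
Collecting distinct sums: A + B = {-6, -3, -1, 2, 4, 5, 7, 8, 12, 15}
|A + B| = 10

A + B = {-6, -3, -1, 2, 4, 5, 7, 8, 12, 15}


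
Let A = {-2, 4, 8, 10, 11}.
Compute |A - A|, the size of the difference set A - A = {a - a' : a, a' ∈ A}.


A - A = {a - a' : a, a' ∈ A}; |A| = 5.
Bounds: 2|A|-1 ≤ |A - A| ≤ |A|² - |A| + 1, i.e. 9 ≤ |A - A| ≤ 21.
Note: 0 ∈ A - A always (from a - a). The set is symmetric: if d ∈ A - A then -d ∈ A - A.
Enumerate nonzero differences d = a - a' with a > a' (then include -d):
Positive differences: {1, 2, 3, 4, 6, 7, 10, 12, 13}
Full difference set: {0} ∪ (positive diffs) ∪ (negative diffs).
|A - A| = 1 + 2·9 = 19 (matches direct enumeration: 19).

|A - A| = 19


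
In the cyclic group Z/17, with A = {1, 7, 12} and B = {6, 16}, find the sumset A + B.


Work in Z/17Z: reduce every sum a + b modulo 17.
Enumerate all 6 pairs:
a = 1: 1+6=7, 1+16=0
a = 7: 7+6=13, 7+16=6
a = 12: 12+6=1, 12+16=11
Distinct residues collected: {0, 1, 6, 7, 11, 13}
|A + B| = 6 (out of 17 total residues).

A + B = {0, 1, 6, 7, 11, 13}


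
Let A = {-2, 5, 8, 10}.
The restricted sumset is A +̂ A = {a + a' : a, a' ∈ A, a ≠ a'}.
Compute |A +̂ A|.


Restricted sumset: A +̂ A = {a + a' : a ∈ A, a' ∈ A, a ≠ a'}.
Equivalently, take A + A and drop any sum 2a that is achievable ONLY as a + a for a ∈ A (i.e. sums representable only with equal summands).
Enumerate pairs (a, a') with a < a' (symmetric, so each unordered pair gives one sum; this covers all a ≠ a'):
  -2 + 5 = 3
  -2 + 8 = 6
  -2 + 10 = 8
  5 + 8 = 13
  5 + 10 = 15
  8 + 10 = 18
Collected distinct sums: {3, 6, 8, 13, 15, 18}
|A +̂ A| = 6
(Reference bound: |A +̂ A| ≥ 2|A| - 3 for |A| ≥ 2, with |A| = 4 giving ≥ 5.)

|A +̂ A| = 6


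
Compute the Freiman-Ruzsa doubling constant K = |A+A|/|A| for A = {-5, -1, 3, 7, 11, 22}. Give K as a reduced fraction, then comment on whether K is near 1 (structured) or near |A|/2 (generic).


|A| = 6.
Compute A + A by enumerating all 36 pairs.
A + A = {-10, -6, -2, 2, 6, 10, 14, 17, 18, 21, 22, 25, 29, 33, 44}, so |A + A| = 15.
K = |A + A| / |A| = 15/6 = 5/2 ≈ 2.5000.
Reference: AP of size 6 gives K = 11/6 ≈ 1.8333; a fully generic set of size 6 gives K ≈ 3.5000.

|A| = 6, |A + A| = 15, K = 15/6 = 5/2.


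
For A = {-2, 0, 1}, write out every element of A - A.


A - A = {a - a' : a, a' ∈ A}.
Compute a - a' for each ordered pair (a, a'):
a = -2: -2--2=0, -2-0=-2, -2-1=-3
a = 0: 0--2=2, 0-0=0, 0-1=-1
a = 1: 1--2=3, 1-0=1, 1-1=0
Collecting distinct values (and noting 0 appears from a-a):
A - A = {-3, -2, -1, 0, 1, 2, 3}
|A - A| = 7

A - A = {-3, -2, -1, 0, 1, 2, 3}


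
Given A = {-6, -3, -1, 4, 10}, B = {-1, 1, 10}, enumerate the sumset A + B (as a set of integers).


A + B = {a + b : a ∈ A, b ∈ B}.
Enumerate all |A|·|B| = 5·3 = 15 pairs (a, b) and collect distinct sums.
a = -6: -6+-1=-7, -6+1=-5, -6+10=4
a = -3: -3+-1=-4, -3+1=-2, -3+10=7
a = -1: -1+-1=-2, -1+1=0, -1+10=9
a = 4: 4+-1=3, 4+1=5, 4+10=14
a = 10: 10+-1=9, 10+1=11, 10+10=20
Collecting distinct sums: A + B = {-7, -5, -4, -2, 0, 3, 4, 5, 7, 9, 11, 14, 20}
|A + B| = 13

A + B = {-7, -5, -4, -2, 0, 3, 4, 5, 7, 9, 11, 14, 20}


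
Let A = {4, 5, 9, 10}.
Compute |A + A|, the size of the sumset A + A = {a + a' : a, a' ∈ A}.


A + A = {a + a' : a, a' ∈ A}; |A| = 4.
General bounds: 2|A| - 1 ≤ |A + A| ≤ |A|(|A|+1)/2, i.e. 7 ≤ |A + A| ≤ 10.
Lower bound 2|A|-1 is attained iff A is an arithmetic progression.
Enumerate sums a + a' for a ≤ a' (symmetric, so this suffices):
a = 4: 4+4=8, 4+5=9, 4+9=13, 4+10=14
a = 5: 5+5=10, 5+9=14, 5+10=15
a = 9: 9+9=18, 9+10=19
a = 10: 10+10=20
Distinct sums: {8, 9, 10, 13, 14, 15, 18, 19, 20}
|A + A| = 9

|A + A| = 9


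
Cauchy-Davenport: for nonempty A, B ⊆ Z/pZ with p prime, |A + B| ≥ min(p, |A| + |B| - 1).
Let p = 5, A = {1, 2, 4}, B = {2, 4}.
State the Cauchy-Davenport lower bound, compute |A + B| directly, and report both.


Cauchy-Davenport: |A + B| ≥ min(p, |A| + |B| - 1) for A, B nonempty in Z/pZ.
|A| = 3, |B| = 2, p = 5.
CD lower bound = min(5, 3 + 2 - 1) = min(5, 4) = 4.
Compute A + B mod 5 directly:
a = 1: 1+2=3, 1+4=0
a = 2: 2+2=4, 2+4=1
a = 4: 4+2=1, 4+4=3
A + B = {0, 1, 3, 4}, so |A + B| = 4.
Verify: 4 ≥ 4? Yes ✓.

CD lower bound = 4, actual |A + B| = 4.


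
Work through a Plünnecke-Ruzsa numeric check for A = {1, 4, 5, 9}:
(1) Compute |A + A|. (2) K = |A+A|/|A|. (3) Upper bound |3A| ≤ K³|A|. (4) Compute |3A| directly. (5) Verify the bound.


|A| = 4.
Step 1: Compute A + A by enumerating all 16 pairs.
A + A = {2, 5, 6, 8, 9, 10, 13, 14, 18}, so |A + A| = 9.
Step 2: Doubling constant K = |A + A|/|A| = 9/4 = 9/4 ≈ 2.2500.
Step 3: Plünnecke-Ruzsa gives |3A| ≤ K³·|A| = (2.2500)³ · 4 ≈ 45.5625.
Step 4: Compute 3A = A + A + A directly by enumerating all triples (a,b,c) ∈ A³; |3A| = 16.
Step 5: Check 16 ≤ 45.5625? Yes ✓.

K = 9/4, Plünnecke-Ruzsa bound K³|A| ≈ 45.5625, |3A| = 16, inequality holds.


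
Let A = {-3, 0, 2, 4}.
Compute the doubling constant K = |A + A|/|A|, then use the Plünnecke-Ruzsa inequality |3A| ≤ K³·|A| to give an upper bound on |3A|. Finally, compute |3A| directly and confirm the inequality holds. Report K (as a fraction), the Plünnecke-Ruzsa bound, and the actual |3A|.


|A| = 4.
Step 1: Compute A + A by enumerating all 16 pairs.
A + A = {-6, -3, -1, 0, 1, 2, 4, 6, 8}, so |A + A| = 9.
Step 2: Doubling constant K = |A + A|/|A| = 9/4 = 9/4 ≈ 2.2500.
Step 3: Plünnecke-Ruzsa gives |3A| ≤ K³·|A| = (2.2500)³ · 4 ≈ 45.5625.
Step 4: Compute 3A = A + A + A directly by enumerating all triples (a,b,c) ∈ A³; |3A| = 16.
Step 5: Check 16 ≤ 45.5625? Yes ✓.

K = 9/4, Plünnecke-Ruzsa bound K³|A| ≈ 45.5625, |3A| = 16, inequality holds.


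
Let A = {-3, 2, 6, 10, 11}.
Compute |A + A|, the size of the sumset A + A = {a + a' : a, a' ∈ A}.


A + A = {a + a' : a, a' ∈ A}; |A| = 5.
General bounds: 2|A| - 1 ≤ |A + A| ≤ |A|(|A|+1)/2, i.e. 9 ≤ |A + A| ≤ 15.
Lower bound 2|A|-1 is attained iff A is an arithmetic progression.
Enumerate sums a + a' for a ≤ a' (symmetric, so this suffices):
a = -3: -3+-3=-6, -3+2=-1, -3+6=3, -3+10=7, -3+11=8
a = 2: 2+2=4, 2+6=8, 2+10=12, 2+11=13
a = 6: 6+6=12, 6+10=16, 6+11=17
a = 10: 10+10=20, 10+11=21
a = 11: 11+11=22
Distinct sums: {-6, -1, 3, 4, 7, 8, 12, 13, 16, 17, 20, 21, 22}
|A + A| = 13

|A + A| = 13


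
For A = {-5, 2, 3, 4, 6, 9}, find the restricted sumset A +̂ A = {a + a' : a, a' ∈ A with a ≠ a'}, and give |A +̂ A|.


Restricted sumset: A +̂ A = {a + a' : a ∈ A, a' ∈ A, a ≠ a'}.
Equivalently, take A + A and drop any sum 2a that is achievable ONLY as a + a for a ∈ A (i.e. sums representable only with equal summands).
Enumerate pairs (a, a') with a < a' (symmetric, so each unordered pair gives one sum; this covers all a ≠ a'):
  -5 + 2 = -3
  -5 + 3 = -2
  -5 + 4 = -1
  -5 + 6 = 1
  -5 + 9 = 4
  2 + 3 = 5
  2 + 4 = 6
  2 + 6 = 8
  2 + 9 = 11
  3 + 4 = 7
  3 + 6 = 9
  3 + 9 = 12
  4 + 6 = 10
  4 + 9 = 13
  6 + 9 = 15
Collected distinct sums: {-3, -2, -1, 1, 4, 5, 6, 7, 8, 9, 10, 11, 12, 13, 15}
|A +̂ A| = 15
(Reference bound: |A +̂ A| ≥ 2|A| - 3 for |A| ≥ 2, with |A| = 6 giving ≥ 9.)

|A +̂ A| = 15


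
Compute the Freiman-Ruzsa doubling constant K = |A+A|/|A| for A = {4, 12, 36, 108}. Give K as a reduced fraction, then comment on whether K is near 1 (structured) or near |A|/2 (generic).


|A| = 4.
Compute A + A by enumerating all 16 pairs.
A + A = {8, 16, 24, 40, 48, 72, 112, 120, 144, 216}, so |A + A| = 10.
K = |A + A| / |A| = 10/4 = 5/2 ≈ 2.5000.
Reference: AP of size 4 gives K = 7/4 ≈ 1.7500; a fully generic set of size 4 gives K ≈ 2.5000.

|A| = 4, |A + A| = 10, K = 10/4 = 5/2.


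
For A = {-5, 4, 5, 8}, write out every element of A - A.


A - A = {a - a' : a, a' ∈ A}.
Compute a - a' for each ordered pair (a, a'):
a = -5: -5--5=0, -5-4=-9, -5-5=-10, -5-8=-13
a = 4: 4--5=9, 4-4=0, 4-5=-1, 4-8=-4
a = 5: 5--5=10, 5-4=1, 5-5=0, 5-8=-3
a = 8: 8--5=13, 8-4=4, 8-5=3, 8-8=0
Collecting distinct values (and noting 0 appears from a-a):
A - A = {-13, -10, -9, -4, -3, -1, 0, 1, 3, 4, 9, 10, 13}
|A - A| = 13

A - A = {-13, -10, -9, -4, -3, -1, 0, 1, 3, 4, 9, 10, 13}


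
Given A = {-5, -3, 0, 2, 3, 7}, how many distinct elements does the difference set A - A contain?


A - A = {a - a' : a, a' ∈ A}; |A| = 6.
Bounds: 2|A|-1 ≤ |A - A| ≤ |A|² - |A| + 1, i.e. 11 ≤ |A - A| ≤ 31.
Note: 0 ∈ A - A always (from a - a). The set is symmetric: if d ∈ A - A then -d ∈ A - A.
Enumerate nonzero differences d = a - a' with a > a' (then include -d):
Positive differences: {1, 2, 3, 4, 5, 6, 7, 8, 10, 12}
Full difference set: {0} ∪ (positive diffs) ∪ (negative diffs).
|A - A| = 1 + 2·10 = 21 (matches direct enumeration: 21).

|A - A| = 21


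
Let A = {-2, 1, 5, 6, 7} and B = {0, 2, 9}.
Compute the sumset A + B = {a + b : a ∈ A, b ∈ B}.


A + B = {a + b : a ∈ A, b ∈ B}.
Enumerate all |A|·|B| = 5·3 = 15 pairs (a, b) and collect distinct sums.
a = -2: -2+0=-2, -2+2=0, -2+9=7
a = 1: 1+0=1, 1+2=3, 1+9=10
a = 5: 5+0=5, 5+2=7, 5+9=14
a = 6: 6+0=6, 6+2=8, 6+9=15
a = 7: 7+0=7, 7+2=9, 7+9=16
Collecting distinct sums: A + B = {-2, 0, 1, 3, 5, 6, 7, 8, 9, 10, 14, 15, 16}
|A + B| = 13

A + B = {-2, 0, 1, 3, 5, 6, 7, 8, 9, 10, 14, 15, 16}


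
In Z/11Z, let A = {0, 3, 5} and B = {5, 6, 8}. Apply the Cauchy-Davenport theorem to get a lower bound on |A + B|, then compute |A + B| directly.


Cauchy-Davenport: |A + B| ≥ min(p, |A| + |B| - 1) for A, B nonempty in Z/pZ.
|A| = 3, |B| = 3, p = 11.
CD lower bound = min(11, 3 + 3 - 1) = min(11, 5) = 5.
Compute A + B mod 11 directly:
a = 0: 0+5=5, 0+6=6, 0+8=8
a = 3: 3+5=8, 3+6=9, 3+8=0
a = 5: 5+5=10, 5+6=0, 5+8=2
A + B = {0, 2, 5, 6, 8, 9, 10}, so |A + B| = 7.
Verify: 7 ≥ 5? Yes ✓.

CD lower bound = 5, actual |A + B| = 7.


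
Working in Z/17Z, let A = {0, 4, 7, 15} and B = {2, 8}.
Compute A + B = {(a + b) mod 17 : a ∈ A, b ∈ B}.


Work in Z/17Z: reduce every sum a + b modulo 17.
Enumerate all 8 pairs:
a = 0: 0+2=2, 0+8=8
a = 4: 4+2=6, 4+8=12
a = 7: 7+2=9, 7+8=15
a = 15: 15+2=0, 15+8=6
Distinct residues collected: {0, 2, 6, 8, 9, 12, 15}
|A + B| = 7 (out of 17 total residues).

A + B = {0, 2, 6, 8, 9, 12, 15}


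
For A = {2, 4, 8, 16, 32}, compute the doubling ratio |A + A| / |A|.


|A| = 5.
Compute A + A by enumerating all 25 pairs.
A + A = {4, 6, 8, 10, 12, 16, 18, 20, 24, 32, 34, 36, 40, 48, 64}, so |A + A| = 15.
K = |A + A| / |A| = 15/5 = 3/1 ≈ 3.0000.
Reference: AP of size 5 gives K = 9/5 ≈ 1.8000; a fully generic set of size 5 gives K ≈ 3.0000.

|A| = 5, |A + A| = 15, K = 15/5 = 3/1.


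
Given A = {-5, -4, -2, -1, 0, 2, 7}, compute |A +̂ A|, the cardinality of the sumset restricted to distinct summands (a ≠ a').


Restricted sumset: A +̂ A = {a + a' : a ∈ A, a' ∈ A, a ≠ a'}.
Equivalently, take A + A and drop any sum 2a that is achievable ONLY as a + a for a ∈ A (i.e. sums representable only with equal summands).
Enumerate pairs (a, a') with a < a' (symmetric, so each unordered pair gives one sum; this covers all a ≠ a'):
  -5 + -4 = -9
  -5 + -2 = -7
  -5 + -1 = -6
  -5 + 0 = -5
  -5 + 2 = -3
  -5 + 7 = 2
  -4 + -2 = -6
  -4 + -1 = -5
  -4 + 0 = -4
  -4 + 2 = -2
  -4 + 7 = 3
  -2 + -1 = -3
  -2 + 0 = -2
  -2 + 2 = 0
  -2 + 7 = 5
  -1 + 0 = -1
  -1 + 2 = 1
  -1 + 7 = 6
  0 + 2 = 2
  0 + 7 = 7
  2 + 7 = 9
Collected distinct sums: {-9, -7, -6, -5, -4, -3, -2, -1, 0, 1, 2, 3, 5, 6, 7, 9}
|A +̂ A| = 16
(Reference bound: |A +̂ A| ≥ 2|A| - 3 for |A| ≥ 2, with |A| = 7 giving ≥ 11.)

|A +̂ A| = 16


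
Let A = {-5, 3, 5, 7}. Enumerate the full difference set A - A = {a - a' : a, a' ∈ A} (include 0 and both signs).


A - A = {a - a' : a, a' ∈ A}.
Compute a - a' for each ordered pair (a, a'):
a = -5: -5--5=0, -5-3=-8, -5-5=-10, -5-7=-12
a = 3: 3--5=8, 3-3=0, 3-5=-2, 3-7=-4
a = 5: 5--5=10, 5-3=2, 5-5=0, 5-7=-2
a = 7: 7--5=12, 7-3=4, 7-5=2, 7-7=0
Collecting distinct values (and noting 0 appears from a-a):
A - A = {-12, -10, -8, -4, -2, 0, 2, 4, 8, 10, 12}
|A - A| = 11

A - A = {-12, -10, -8, -4, -2, 0, 2, 4, 8, 10, 12}


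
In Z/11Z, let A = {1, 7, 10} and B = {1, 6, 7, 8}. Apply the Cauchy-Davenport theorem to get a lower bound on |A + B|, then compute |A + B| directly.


Cauchy-Davenport: |A + B| ≥ min(p, |A| + |B| - 1) for A, B nonempty in Z/pZ.
|A| = 3, |B| = 4, p = 11.
CD lower bound = min(11, 3 + 4 - 1) = min(11, 6) = 6.
Compute A + B mod 11 directly:
a = 1: 1+1=2, 1+6=7, 1+7=8, 1+8=9
a = 7: 7+1=8, 7+6=2, 7+7=3, 7+8=4
a = 10: 10+1=0, 10+6=5, 10+7=6, 10+8=7
A + B = {0, 2, 3, 4, 5, 6, 7, 8, 9}, so |A + B| = 9.
Verify: 9 ≥ 6? Yes ✓.

CD lower bound = 6, actual |A + B| = 9.


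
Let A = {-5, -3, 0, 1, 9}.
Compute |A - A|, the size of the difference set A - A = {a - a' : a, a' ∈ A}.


A - A = {a - a' : a, a' ∈ A}; |A| = 5.
Bounds: 2|A|-1 ≤ |A - A| ≤ |A|² - |A| + 1, i.e. 9 ≤ |A - A| ≤ 21.
Note: 0 ∈ A - A always (from a - a). The set is symmetric: if d ∈ A - A then -d ∈ A - A.
Enumerate nonzero differences d = a - a' with a > a' (then include -d):
Positive differences: {1, 2, 3, 4, 5, 6, 8, 9, 12, 14}
Full difference set: {0} ∪ (positive diffs) ∪ (negative diffs).
|A - A| = 1 + 2·10 = 21 (matches direct enumeration: 21).

|A - A| = 21


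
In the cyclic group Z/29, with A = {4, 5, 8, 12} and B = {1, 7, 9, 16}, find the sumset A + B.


Work in Z/29Z: reduce every sum a + b modulo 29.
Enumerate all 16 pairs:
a = 4: 4+1=5, 4+7=11, 4+9=13, 4+16=20
a = 5: 5+1=6, 5+7=12, 5+9=14, 5+16=21
a = 8: 8+1=9, 8+7=15, 8+9=17, 8+16=24
a = 12: 12+1=13, 12+7=19, 12+9=21, 12+16=28
Distinct residues collected: {5, 6, 9, 11, 12, 13, 14, 15, 17, 19, 20, 21, 24, 28}
|A + B| = 14 (out of 29 total residues).

A + B = {5, 6, 9, 11, 12, 13, 14, 15, 17, 19, 20, 21, 24, 28}


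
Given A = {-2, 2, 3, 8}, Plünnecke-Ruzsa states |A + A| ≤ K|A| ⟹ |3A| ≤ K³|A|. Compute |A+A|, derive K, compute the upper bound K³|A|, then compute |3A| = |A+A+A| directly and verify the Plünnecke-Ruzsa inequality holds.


|A| = 4.
Step 1: Compute A + A by enumerating all 16 pairs.
A + A = {-4, 0, 1, 4, 5, 6, 10, 11, 16}, so |A + A| = 9.
Step 2: Doubling constant K = |A + A|/|A| = 9/4 = 9/4 ≈ 2.2500.
Step 3: Plünnecke-Ruzsa gives |3A| ≤ K³·|A| = (2.2500)³ · 4 ≈ 45.5625.
Step 4: Compute 3A = A + A + A directly by enumerating all triples (a,b,c) ∈ A³; |3A| = 16.
Step 5: Check 16 ≤ 45.5625? Yes ✓.

K = 9/4, Plünnecke-Ruzsa bound K³|A| ≈ 45.5625, |3A| = 16, inequality holds.
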